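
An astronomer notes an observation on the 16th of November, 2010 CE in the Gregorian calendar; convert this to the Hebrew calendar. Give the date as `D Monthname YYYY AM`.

9 Kislev 5771 AM

Julian Day Number of the source date = 2455517.
Converting JDN 2455517 to the Hebrew calendar gives 9 Kislev 5771 AM.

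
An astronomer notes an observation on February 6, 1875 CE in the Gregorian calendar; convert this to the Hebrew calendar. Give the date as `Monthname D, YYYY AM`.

Adar I 1, 5635 AM

Both dates share Julian Day Number 2405926; in the Hebrew calendar that is 1 Adar I 5635 AM.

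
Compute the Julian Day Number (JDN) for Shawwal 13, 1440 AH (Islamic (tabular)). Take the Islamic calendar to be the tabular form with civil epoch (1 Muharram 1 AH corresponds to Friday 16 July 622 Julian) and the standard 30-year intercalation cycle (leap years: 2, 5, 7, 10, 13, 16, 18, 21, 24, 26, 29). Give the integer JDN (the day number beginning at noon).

In the Gregorian calendar the same day is 17 June 2019.
JDN 2400001 is 17 November 1858 CE (Gregorian), MJD 0; the target day is +58651 days from there, so JDN = 2458652.

2458652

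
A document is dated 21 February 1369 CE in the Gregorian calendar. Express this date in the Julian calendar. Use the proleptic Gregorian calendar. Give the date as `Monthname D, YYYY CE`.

February 13, 1369 CE

At this point the Julian calendar is 8 days behind the Gregorian.
21 February 1369 Gregorian − 8 days → 13 February 1369 Julian.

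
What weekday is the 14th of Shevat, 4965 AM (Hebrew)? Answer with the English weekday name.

This is JDN 2161189 (12 January 1205 Gregorian).
JDN 2161189 mod 7 = 2, and JDN 0 was a Monday, so this is a Wednesday.

Wednesday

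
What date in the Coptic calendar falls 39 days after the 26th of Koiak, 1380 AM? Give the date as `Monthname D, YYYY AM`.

Meshir 5, 1380 AM

JDN of the 26th of Koiak, 1380 AM = 2328825.
2328825 + 39 = 2328864.
JDN 2328864 in the Coptic calendar is Meshir 5, 1380 AM.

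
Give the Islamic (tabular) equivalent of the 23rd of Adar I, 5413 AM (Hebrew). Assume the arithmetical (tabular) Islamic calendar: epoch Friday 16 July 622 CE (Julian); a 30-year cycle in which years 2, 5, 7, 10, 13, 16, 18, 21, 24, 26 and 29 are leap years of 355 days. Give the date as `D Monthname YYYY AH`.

Both dates share Julian Day Number 2324857; in the tabular Islamic calendar that is 22 Rabi' al-Awwal 1063 AH.

22 Rabi' al-Awwal 1063 AH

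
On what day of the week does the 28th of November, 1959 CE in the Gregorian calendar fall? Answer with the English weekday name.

Since JDN mod 7 = 5 (0 = Monday), the day is Saturday.

Saturday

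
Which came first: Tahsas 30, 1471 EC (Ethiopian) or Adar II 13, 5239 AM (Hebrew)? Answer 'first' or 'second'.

Converting both to JDN: 2261257 vs 2261327; the smaller is the first.

first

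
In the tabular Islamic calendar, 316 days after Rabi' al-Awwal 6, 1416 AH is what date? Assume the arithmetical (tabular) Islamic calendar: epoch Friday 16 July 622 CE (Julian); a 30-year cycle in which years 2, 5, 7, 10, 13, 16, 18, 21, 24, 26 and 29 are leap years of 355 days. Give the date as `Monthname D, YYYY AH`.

Muharram 27, 1417 AH

The starting date is JDN 2449933; 2449933 + 316 = 2450249.
JDN 2450249 corresponds to Muharram 27, 1417 AH.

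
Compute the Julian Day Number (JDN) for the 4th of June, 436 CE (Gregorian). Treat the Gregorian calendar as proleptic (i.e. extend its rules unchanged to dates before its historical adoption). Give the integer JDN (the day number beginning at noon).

1880461

JDN 2299161 is 15 October 1582 CE (Gregorian); the target day is −418700 days from there, so JDN = 1880461.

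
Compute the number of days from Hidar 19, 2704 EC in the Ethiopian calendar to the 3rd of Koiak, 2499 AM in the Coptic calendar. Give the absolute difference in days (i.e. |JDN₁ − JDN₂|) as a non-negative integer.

25946

First date → JDN 2711570; second date → JDN 2737516.
The interval is |2711570 − 2737516| = 25946 days.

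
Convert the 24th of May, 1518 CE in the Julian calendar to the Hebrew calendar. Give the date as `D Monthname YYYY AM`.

Julian Day Number of the source date = 2275651.
Converting JDN 2275651 to the Hebrew calendar gives 14 Sivan 5278 AM.

14 Sivan 5278 AM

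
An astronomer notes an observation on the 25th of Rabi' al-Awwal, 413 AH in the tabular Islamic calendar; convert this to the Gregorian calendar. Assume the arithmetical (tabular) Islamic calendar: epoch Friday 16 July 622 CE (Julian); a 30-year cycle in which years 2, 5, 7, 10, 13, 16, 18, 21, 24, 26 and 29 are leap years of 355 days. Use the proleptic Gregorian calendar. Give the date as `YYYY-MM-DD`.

Both dates share Julian Day Number 2094522; in the Gregorian calendar that is 4 July 1022 CE.

1022-07-04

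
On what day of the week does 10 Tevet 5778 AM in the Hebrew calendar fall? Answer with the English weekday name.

Thursday

Equivalently 28 December 2017 Gregorian, JDN 2458116.
JDN 2458116 mod 7 = 3, and JDN 0 was a Monday, so this is a Thursday.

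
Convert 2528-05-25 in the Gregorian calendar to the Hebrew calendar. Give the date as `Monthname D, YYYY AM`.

Julian Day Number of the source date = 2644538.
Converting JDN 2644538 to the Hebrew calendar gives 5 Sivan 6288 AM.

Sivan 5, 6288 AM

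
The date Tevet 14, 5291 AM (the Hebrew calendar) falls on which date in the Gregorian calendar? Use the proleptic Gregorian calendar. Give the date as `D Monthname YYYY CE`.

13 January 1531 CE

Both dates share Julian Day Number 2280258; in the Gregorian calendar that is 13 January 1531 CE.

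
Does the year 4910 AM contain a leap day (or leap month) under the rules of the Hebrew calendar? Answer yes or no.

yes

Hebrew year 4910 is year 8 of its 19-year Metonic cycle; leap years are at positions 3, 6, 8, 11, 14, 17, 19, so it is a leap year (13 months).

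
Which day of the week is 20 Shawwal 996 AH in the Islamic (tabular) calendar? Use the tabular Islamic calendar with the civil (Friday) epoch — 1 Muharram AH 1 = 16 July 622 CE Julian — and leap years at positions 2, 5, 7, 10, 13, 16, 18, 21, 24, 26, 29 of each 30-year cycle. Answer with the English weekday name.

Monday

This is JDN 2301320 (12 September 1588 Gregorian).
JDN 2301320 mod 7 = 0, and JDN 0 was a Monday, so this is a Monday.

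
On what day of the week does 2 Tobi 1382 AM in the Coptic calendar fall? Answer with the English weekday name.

In the Gregorian calendar this is 7 January 1666 (JDN 2329561).
2329561 ≡ 3 (mod 7); counting from Monday = 0 gives Thursday.

Thursday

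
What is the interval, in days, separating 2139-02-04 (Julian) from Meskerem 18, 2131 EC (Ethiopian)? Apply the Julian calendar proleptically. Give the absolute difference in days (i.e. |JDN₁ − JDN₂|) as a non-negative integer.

142

JDN of the first date = 2502362.
JDN of the second date = 2502220.
|2502220 − 2502362| = 142.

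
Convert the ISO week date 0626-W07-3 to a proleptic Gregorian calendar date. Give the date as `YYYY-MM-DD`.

ISO week 1 of 626 is the week containing the first Thursday of 626.
Week 7, day 3 (Wednesday) lands on 0626-02-15.

0626-02-15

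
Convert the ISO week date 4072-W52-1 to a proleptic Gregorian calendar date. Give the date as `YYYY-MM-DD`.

4072-12-26

ISO week 1 of 4072 is the week containing the first Thursday of 4072.
Week 52, day 1 (Monday) lands on 4072-12-26.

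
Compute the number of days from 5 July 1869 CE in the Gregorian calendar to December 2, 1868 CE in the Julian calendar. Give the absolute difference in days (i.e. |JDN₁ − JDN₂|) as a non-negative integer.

First date → JDN 2403884; second date → JDN 2403681.
The interval is |2403884 − 2403681| = 203 days.

203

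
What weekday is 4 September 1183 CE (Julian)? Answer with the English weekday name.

Sunday

This is JDN 2153395 (11 September 1183 Gregorian).
Since JDN mod 7 = 6 (0 = Monday), the day is Sunday.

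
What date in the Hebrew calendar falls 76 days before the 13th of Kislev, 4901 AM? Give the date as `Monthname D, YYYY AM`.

The starting date is JDN 2137772; 2137772 − 76 = 2137696.
JDN 2137696 corresponds to Elul 26, 4900 AM.

Elul 26, 4900 AM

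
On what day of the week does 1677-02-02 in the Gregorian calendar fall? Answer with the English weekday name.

Tuesday

JDN 2333605 mod 7 = 1, and JDN 0 was a Monday, so this is a Tuesday.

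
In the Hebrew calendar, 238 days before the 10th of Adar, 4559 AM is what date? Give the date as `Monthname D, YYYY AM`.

Tammuz 9, 4558 AM

Counting 238 days back from JDN 2012943 reaches JDN 2012705, which is Tammuz 9, 4558 AM.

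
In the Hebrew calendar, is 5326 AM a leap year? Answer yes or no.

Hebrew year 5326 is year 6 of its 19-year Metonic cycle; leap years are at positions 3, 6, 8, 11, 14, 17, 19, so it is a leap year (13 months).

yes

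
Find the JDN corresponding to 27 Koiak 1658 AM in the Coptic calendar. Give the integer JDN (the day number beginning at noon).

2430365

In the Gregorian calendar the same day is 5 January 1942.
JDN 2299161 is 15 October 1582 CE (Gregorian); the target day is +131204 days from there, so JDN = 2430365.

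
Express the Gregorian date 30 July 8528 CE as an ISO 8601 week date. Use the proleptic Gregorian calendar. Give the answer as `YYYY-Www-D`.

The weekday is Friday (ISO weekday 5).
That Friday belongs to ISO week 31 of ISO year 8528.

8528-W31-5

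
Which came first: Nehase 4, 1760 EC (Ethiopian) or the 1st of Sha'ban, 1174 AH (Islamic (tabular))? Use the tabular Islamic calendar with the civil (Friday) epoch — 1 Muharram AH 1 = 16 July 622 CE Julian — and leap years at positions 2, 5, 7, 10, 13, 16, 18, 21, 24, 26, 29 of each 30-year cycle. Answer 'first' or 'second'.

second

First date → JDN 2367029; second date → JDN 2364319.
JDN 2364319 < JDN 2367029, so the second date is earlier.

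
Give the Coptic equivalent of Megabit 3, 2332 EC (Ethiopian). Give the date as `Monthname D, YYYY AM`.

Both dates share Julian Day Number 2575801; in the Coptic calendar that is 3 Paremhat 2056 AM.

Paremhat 3, 2056 AM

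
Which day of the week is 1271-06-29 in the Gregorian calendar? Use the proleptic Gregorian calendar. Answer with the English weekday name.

Since JDN mod 7 = 0 (0 = Monday), the day is Monday.

Monday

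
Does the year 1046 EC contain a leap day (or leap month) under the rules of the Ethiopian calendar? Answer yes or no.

1046 mod 4 = 2; in the Ethiopian calendar a year is leap when year mod 4 = 3, so it is a common year.

no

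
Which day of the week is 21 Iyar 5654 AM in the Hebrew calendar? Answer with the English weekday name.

Sunday

This is JDN 2412976 (27 May 1894 Gregorian).
Since JDN mod 7 = 6 (0 = Monday), the day is Sunday.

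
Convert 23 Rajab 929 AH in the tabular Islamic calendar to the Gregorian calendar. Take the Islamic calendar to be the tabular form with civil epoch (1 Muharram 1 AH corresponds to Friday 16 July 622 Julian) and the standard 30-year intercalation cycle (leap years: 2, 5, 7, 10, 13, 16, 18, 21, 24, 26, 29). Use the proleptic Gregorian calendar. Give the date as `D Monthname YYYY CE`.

17 June 1523 CE

Julian Day Number of the source date = 2277491.
Converting JDN 2277491 to the Gregorian calendar gives 17 June 1523 CE.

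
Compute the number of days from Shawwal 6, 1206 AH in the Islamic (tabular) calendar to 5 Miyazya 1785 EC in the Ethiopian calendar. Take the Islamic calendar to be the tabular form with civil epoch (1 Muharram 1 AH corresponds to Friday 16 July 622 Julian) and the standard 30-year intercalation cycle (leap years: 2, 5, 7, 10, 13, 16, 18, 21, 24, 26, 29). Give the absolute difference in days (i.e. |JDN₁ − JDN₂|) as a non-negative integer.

318

First date → JDN 2375723; second date → JDN 2376041.
The interval is |2375723 − 2376041| = 318 days.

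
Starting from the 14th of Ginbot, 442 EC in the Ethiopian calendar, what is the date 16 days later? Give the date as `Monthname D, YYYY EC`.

Ginbot 30, 442 EC

The starting date is JDN 1885549; 1885549 + 16 = 1885565.
JDN 1885565 corresponds to Ginbot 30, 442 EC.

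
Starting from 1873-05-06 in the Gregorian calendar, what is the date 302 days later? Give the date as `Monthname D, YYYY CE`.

March 4, 1874 CE

Counting 302 days forward from JDN 2405285 reaches JDN 2405587, which is March 4, 1874 CE.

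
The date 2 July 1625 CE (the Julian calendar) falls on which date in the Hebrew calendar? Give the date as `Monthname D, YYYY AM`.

Both dates share Julian Day Number 2314772; in the Hebrew calendar that is 7 Tammuz 5385 AM.

Tammuz 7, 5385 AM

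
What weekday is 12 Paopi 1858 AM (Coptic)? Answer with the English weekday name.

Monday

This is JDN 2503340 (23 October 2141 Gregorian).
2503340 ≡ 0 (mod 7); counting from Monday = 0 gives Monday.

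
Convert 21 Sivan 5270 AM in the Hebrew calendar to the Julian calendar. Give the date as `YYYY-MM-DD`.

Both dates share Julian Day Number 2272735; in the Julian calendar that is 30 May 1510 CE.

1510-05-30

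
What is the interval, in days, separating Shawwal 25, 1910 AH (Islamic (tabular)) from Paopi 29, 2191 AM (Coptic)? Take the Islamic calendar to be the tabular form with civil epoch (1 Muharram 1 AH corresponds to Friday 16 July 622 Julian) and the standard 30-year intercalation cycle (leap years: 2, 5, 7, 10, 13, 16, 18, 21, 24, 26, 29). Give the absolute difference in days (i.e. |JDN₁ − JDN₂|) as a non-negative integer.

JDN of the first date = 2625216.
JDN of the second date = 2624985.
|2624985 − 2625216| = 231.

231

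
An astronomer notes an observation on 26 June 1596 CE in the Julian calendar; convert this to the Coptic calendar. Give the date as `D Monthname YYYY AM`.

2 Epip 1312 AM

Both dates share Julian Day Number 2304174; in the Coptic calendar that is 2 Epip 1312 AM.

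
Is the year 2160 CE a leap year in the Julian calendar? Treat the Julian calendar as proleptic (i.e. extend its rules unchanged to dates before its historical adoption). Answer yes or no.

2160 mod 4 = 0, so it is a leap year in the Julian calendar.

yes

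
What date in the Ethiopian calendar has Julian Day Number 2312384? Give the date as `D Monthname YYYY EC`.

22 Tahsas 1611 EC

The Gregorian equivalent of JDN 2312384 is 28 December 1618.
In the Ethiopian calendar that day is 22 Tahsas 1611 EC.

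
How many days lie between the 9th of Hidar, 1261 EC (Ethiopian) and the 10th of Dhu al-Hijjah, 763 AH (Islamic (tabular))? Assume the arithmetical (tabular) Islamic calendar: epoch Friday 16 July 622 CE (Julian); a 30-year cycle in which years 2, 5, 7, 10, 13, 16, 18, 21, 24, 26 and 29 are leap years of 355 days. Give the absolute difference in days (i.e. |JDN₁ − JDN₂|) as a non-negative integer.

First date → JDN 2184504; second date → JDN 2218801.
The interval is |2184504 − 2218801| = 34297 days.

34297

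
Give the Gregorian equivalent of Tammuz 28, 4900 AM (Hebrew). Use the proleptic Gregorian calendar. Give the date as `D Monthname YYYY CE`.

22 July 1140 CE

Julian Day Number of the source date = 2137639.
Converting JDN 2137639 to the Gregorian calendar gives 22 July 1140 CE.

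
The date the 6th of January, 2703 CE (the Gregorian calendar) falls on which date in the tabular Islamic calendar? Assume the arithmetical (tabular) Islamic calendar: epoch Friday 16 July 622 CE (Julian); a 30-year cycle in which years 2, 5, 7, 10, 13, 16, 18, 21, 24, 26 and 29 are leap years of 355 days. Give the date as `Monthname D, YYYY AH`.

Rabi' al-Thani 25, 2145 AH

Both dates share Julian Day Number 2708315; in the tabular Islamic calendar that is 25 Rabi' al-Thani 2145 AH.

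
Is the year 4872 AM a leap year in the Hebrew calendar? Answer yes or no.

Hebrew year 4872 is year 8 of its 19-year Metonic cycle; leap years are at positions 3, 6, 8, 11, 14, 17, 19, so it is a leap year (13 months).

yes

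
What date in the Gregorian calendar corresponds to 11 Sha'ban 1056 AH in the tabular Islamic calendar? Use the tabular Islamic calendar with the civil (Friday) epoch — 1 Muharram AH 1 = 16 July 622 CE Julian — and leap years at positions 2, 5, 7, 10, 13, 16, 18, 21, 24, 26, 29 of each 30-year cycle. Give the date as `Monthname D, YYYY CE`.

September 22, 1646 CE

Julian Day Number of the source date = 2322514.
Converting JDN 2322514 to the Gregorian calendar gives 22 September 1646 CE.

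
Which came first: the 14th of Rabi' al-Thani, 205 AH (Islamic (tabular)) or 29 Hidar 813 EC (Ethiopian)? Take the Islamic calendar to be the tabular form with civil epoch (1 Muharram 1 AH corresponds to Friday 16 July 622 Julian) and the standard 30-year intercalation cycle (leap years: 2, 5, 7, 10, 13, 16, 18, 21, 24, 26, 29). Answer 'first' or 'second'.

The two dates have Julian Day Numbers 2020833 and 2020892 respectively.
Since 2020833 < 2020892, the first date comes first.

first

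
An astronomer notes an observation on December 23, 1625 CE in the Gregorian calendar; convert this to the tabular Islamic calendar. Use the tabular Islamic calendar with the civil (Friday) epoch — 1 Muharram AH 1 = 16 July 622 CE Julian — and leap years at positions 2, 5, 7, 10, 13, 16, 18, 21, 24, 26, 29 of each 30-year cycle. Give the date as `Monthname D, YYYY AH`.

Julian Day Number of the source date = 2314936.
Converting JDN 2314936 to the tabular Islamic calendar gives 23 Rabi' al-Awwal 1035 AH.

Rabi' al-Awwal 23, 1035 AH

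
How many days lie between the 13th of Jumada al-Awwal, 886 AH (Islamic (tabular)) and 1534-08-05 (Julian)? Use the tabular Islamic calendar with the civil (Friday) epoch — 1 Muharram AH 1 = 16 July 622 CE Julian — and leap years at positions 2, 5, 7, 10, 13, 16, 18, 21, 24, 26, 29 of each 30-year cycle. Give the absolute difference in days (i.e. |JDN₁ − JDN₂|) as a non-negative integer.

19384

JDN of the first date = 2262184.
JDN of the second date = 2281568.
|2281568 − 2262184| = 19384.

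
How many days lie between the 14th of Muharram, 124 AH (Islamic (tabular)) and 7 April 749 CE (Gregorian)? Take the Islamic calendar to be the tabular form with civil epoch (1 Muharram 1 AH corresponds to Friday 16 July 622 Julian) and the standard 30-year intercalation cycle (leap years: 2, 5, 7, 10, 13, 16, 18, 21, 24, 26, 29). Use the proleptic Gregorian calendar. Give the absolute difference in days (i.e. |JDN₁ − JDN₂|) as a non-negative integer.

JDN of the first date = 1992040.
JDN of the second date = 1994723.
|1994723 − 1992040| = 2683.

2683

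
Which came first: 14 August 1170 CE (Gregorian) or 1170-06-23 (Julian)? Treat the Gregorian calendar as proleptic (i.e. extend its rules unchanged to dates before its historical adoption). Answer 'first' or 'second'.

Converting both to JDN: 2148619 vs 2148574; the smaller is the second.

second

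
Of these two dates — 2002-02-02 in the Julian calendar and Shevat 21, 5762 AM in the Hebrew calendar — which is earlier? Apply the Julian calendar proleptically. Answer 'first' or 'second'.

second

Converting both to JDN: 2452321 vs 2452309; the smaller is the second.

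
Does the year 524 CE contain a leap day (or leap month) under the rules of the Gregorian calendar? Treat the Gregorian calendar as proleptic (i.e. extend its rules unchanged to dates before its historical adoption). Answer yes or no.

524 is divisible by 4 and not by 100, so it is a leap year.

yes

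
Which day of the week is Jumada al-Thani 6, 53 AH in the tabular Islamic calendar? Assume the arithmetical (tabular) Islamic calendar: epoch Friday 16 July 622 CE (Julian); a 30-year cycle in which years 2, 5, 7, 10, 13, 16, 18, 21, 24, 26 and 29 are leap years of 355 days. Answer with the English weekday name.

Sunday

In the proleptic Gregorian calendar this is 1 June 673 (JDN 1967020).
JDN 1967020 mod 7 = 6, and JDN 0 was a Monday, so this is a Sunday.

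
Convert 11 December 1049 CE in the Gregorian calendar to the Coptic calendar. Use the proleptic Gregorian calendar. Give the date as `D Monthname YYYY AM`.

Both dates share Julian Day Number 2104544; in the Coptic calendar that is 9 Koiak 766 AM.

9 Koiak 766 AM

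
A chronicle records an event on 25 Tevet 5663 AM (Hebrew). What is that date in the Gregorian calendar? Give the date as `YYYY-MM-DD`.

1903-01-24

Julian Day Number of the source date = 2416139.
Converting JDN 2416139 to the Gregorian calendar gives 24 January 1903 CE.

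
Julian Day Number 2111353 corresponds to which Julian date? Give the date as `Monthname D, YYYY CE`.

July 27, 1068 CE

JDN 2111353 is 2 August 1068 in the proleptic Gregorian calendar.
In the Julian calendar that day is July 27, 1068 CE.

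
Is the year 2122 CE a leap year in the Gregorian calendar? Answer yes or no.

no

2122 is not divisible by 4, so it is a common year.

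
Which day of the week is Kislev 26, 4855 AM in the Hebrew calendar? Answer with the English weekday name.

Thursday

In the proleptic Gregorian calendar this is 13 December 1094 (JDN 2120982).
Since JDN mod 7 = 3 (0 = Monday), the day is Thursday.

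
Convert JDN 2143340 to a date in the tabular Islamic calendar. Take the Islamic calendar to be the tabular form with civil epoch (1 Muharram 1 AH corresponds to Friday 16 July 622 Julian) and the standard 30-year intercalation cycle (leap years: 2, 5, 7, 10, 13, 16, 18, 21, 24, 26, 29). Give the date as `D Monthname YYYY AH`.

29 Dhu al-Hijjah 550 AH

JDN 2143340 is 1 March 1156 in the proleptic Gregorian calendar.
In the tabular Islamic calendar that day is 29 Dhu al-Hijjah 550 AH.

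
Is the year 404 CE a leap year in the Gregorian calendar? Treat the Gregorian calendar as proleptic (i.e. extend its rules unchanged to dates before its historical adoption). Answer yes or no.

404 is divisible by 4 and not by 100, so it is a leap year.

yes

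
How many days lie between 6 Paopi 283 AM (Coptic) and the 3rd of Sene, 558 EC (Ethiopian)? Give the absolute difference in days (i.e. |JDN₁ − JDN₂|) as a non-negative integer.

128

JDN of the first date = 1928065.
JDN of the second date = 1927937.
|1927937 − 1928065| = 128.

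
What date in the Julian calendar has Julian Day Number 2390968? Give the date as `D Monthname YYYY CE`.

11 February 1834 CE

JDN 2390968 is 23 February 1834 in the Gregorian calendar.
In the Julian calendar that day is 11 February 1834 CE.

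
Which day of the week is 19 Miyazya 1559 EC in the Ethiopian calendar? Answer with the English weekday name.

Monday

Equivalently 24 April 1567 Gregorian, JDN 2293508.
2293508 ≡ 0 (mod 7); counting from Monday = 0 gives Monday.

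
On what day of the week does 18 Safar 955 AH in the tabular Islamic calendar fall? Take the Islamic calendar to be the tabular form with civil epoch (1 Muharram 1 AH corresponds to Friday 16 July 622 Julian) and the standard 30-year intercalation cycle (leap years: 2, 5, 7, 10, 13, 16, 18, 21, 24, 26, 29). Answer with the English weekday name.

In the proleptic Gregorian calendar this is 8 April 1548 (JDN 2286553).
2286553 ≡ 3 (mod 7); counting from Monday = 0 gives Thursday.

Thursday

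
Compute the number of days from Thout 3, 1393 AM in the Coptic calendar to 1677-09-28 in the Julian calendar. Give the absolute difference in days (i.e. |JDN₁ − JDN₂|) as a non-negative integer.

JDN of the first date = 2333460.
JDN of the second date = 2333853.
|2333853 − 2333460| = 393.

393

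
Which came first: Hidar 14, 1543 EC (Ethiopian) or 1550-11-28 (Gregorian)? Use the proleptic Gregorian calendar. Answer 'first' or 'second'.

Converting both to JDN: 2287509 vs 2287517; the smaller is the first.

first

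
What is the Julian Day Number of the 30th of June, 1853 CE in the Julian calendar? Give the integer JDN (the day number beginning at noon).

Equivalently 12 July 1853 (Gregorian).
JDN 2400001 is 17 November 1858 CE (Gregorian), MJD 0; the target day is −1954 days from there, so JDN = 2398047.

2398047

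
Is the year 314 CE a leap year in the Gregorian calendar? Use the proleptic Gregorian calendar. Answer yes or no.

no

314 is not divisible by 4, so it is a common year.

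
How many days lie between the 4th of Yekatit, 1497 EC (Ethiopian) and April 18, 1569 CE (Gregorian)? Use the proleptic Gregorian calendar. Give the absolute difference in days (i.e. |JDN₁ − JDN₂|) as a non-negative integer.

23445

JDN of the first date = 2270788.
JDN of the second date = 2294233.
|2294233 − 2270788| = 23445.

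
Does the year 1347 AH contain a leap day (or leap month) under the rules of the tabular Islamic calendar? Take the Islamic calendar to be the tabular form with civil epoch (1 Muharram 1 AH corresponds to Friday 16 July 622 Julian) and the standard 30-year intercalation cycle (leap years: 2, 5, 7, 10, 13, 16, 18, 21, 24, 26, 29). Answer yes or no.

no

Year 1347 AH is year 27 of its 30-year cycle; leap positions are 2, 5, 7, 10, 13, 16, 18, 21, 24, 26, 29, so it is a common year (354 days).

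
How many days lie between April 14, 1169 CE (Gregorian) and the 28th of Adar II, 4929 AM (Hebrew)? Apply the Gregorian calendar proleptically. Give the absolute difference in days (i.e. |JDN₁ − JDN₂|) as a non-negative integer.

First date → JDN 2148132; second date → JDN 2148122.
The interval is |2148132 − 2148122| = 10 days.

10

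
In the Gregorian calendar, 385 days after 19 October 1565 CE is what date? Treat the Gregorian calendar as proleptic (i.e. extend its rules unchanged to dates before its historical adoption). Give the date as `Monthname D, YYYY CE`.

The starting date is JDN 2292956; 2292956 + 385 = 2293341.
JDN 2293341 corresponds to November 8, 1566 CE.

November 8, 1566 CE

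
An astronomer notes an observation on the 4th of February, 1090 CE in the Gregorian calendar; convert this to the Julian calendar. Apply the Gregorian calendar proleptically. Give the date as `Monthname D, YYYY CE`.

For dates in this range the Gregorian date is 6 days ahead of the Julian.
4 February 1090 Gregorian − 6 days → 29 January 1090 Julian.

January 29, 1090 CE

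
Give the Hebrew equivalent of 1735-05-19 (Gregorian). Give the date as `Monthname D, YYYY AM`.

Julian Day Number of the source date = 2354894.
Converting JDN 2354894 to the Hebrew calendar gives 27 Iyar 5495 AM.

Iyar 27, 5495 AM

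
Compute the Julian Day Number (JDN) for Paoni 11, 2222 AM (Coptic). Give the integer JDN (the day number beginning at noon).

2636530

Equivalently 22 June 2506 (Gregorian).
JDN 2299161 is 15 October 1582 CE (Gregorian); the target day is +337369 days from there, so JDN = 2636530.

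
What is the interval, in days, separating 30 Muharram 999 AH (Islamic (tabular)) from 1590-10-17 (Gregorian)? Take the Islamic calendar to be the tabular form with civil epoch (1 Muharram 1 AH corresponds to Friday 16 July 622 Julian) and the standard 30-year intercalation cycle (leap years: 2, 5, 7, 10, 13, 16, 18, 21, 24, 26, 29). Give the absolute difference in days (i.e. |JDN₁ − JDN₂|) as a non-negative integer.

42

First date → JDN 2302127; second date → JDN 2302085.
The interval is |2302127 − 2302085| = 42 days.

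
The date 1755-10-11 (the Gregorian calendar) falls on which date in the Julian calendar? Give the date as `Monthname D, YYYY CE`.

The Julian–Gregorian offset here is 11 days (Julian trailing).
11 October 1755 Gregorian − 11 days → 30 September 1755 Julian.

September 30, 1755 CE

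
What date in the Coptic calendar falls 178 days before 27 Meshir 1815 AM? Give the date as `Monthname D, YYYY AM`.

Counting 178 days back from JDN 2487769 reaches JDN 2487591, which is Pi Kogi Enavot 4, 1814 AM.

Pi Kogi Enavot 4, 1814 AM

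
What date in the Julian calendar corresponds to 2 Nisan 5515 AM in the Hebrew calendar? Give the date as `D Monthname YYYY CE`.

The source date corresponds to 14 March 1755 in the Gregorian calendar (JDN 2362133).
That day falls on 3 March 1755 CE in the Julian calendar.

3 March 1755 CE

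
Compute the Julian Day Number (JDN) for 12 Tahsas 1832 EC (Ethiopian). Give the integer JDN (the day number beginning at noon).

2393095

In the Gregorian calendar the same day is 21 December 1839.
JDN 2299161 is 15 October 1582 CE (Gregorian); the target day is +93934 days from there, so JDN = 2393095.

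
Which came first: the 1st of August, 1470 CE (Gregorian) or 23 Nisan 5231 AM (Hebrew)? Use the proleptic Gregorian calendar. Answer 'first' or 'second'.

first

First date → JDN 2258179; second date → JDN 2258444.
JDN 2258179 < JDN 2258444, so the first date is earlier.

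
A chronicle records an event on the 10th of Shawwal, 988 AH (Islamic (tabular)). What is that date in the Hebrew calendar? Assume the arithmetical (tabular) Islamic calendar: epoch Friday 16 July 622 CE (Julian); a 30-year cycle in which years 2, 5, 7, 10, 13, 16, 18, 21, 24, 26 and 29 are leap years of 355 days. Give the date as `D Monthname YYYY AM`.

Both dates share Julian Day Number 2298475; in the Hebrew calendar that is 11 Kislev 5341 AM.

11 Kislev 5341 AM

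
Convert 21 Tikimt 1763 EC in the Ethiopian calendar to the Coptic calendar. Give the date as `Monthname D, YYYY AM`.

Both dates share Julian Day Number 2367841; in the Coptic calendar that is 21 Paopi 1487 AM.

Paopi 21, 1487 AM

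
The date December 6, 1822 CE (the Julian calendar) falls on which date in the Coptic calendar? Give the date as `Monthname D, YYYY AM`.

The source date corresponds to 18 December 1822 in the Gregorian calendar (JDN 2386883).
That day falls on 10 Koiak 1539 AM in the Coptic calendar.

Koiak 10, 1539 AM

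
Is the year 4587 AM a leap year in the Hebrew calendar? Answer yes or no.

yes

Hebrew year 4587 is year 8 of its 19-year Metonic cycle; leap years are at positions 3, 6, 8, 11, 14, 17, 19, so it is a leap year (13 months).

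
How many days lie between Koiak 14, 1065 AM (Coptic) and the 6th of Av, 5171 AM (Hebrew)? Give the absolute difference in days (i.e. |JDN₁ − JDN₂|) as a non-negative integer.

JDN of the first date = 2213759.
JDN of the second date = 2236633.
|2236633 − 2213759| = 22874.

22874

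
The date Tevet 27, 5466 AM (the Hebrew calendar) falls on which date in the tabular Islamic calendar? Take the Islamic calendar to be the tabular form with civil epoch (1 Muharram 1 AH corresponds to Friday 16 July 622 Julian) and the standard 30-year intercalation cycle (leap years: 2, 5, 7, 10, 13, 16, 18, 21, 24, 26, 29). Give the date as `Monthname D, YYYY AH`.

Ramadan 28, 1117 AH

Julian Day Number of the source date = 2344176.
Converting JDN 2344176 to the tabular Islamic calendar gives 28 Ramadan 1117 AH.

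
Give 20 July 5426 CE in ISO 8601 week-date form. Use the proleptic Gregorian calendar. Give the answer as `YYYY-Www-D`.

5426-W29-4

The weekday is Thursday (ISO weekday 4).
That Thursday belongs to ISO week 29 of ISO year 5426.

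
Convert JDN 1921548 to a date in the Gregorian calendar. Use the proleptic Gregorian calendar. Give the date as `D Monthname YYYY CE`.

JDN 2451545 is 1 Jan 2000; 1921548 is −529997 days from there.

1 December 548 CE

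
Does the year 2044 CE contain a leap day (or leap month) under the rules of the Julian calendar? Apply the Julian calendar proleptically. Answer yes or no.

yes

2044 mod 4 = 0, so it is a leap year in the Julian calendar.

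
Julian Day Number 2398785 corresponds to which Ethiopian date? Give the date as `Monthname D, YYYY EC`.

JDN 2398785 is 20 July 1855 in the Gregorian calendar.
In the Ethiopian calendar that day is Hamle 14, 1847 EC.

Hamle 14, 1847 EC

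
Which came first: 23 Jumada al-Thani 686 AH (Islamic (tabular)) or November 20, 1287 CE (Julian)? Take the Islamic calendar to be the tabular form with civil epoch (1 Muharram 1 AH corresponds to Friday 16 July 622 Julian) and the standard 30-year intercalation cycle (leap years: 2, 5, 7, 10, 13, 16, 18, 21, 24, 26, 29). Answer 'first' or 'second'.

The two dates have Julian Day Numbers 2191351 and 2191458 respectively.
Since 2191351 < 2191458, the first date comes first.

first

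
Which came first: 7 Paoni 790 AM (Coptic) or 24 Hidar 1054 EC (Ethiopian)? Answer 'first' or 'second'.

second

First date → JDN 2113488; second date → JDN 2108912.
JDN 2108912 < JDN 2113488, so the second date is earlier.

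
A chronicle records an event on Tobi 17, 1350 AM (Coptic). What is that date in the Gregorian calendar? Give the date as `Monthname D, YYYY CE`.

Both dates share Julian Day Number 2317888; in the Gregorian calendar that is 22 January 1634 CE.

January 22, 1634 CE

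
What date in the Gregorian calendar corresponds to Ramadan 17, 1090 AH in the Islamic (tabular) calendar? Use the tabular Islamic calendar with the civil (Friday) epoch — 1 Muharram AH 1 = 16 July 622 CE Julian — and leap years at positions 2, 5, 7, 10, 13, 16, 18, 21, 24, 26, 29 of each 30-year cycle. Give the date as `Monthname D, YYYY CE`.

Both dates share Julian Day Number 2334597; in the Gregorian calendar that is 22 October 1679 CE.

October 22, 1679 CE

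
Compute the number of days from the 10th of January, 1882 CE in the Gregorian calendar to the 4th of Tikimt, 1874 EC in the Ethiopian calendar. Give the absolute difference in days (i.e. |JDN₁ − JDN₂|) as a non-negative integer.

JDN of the first date = 2408456.
JDN of the second date = 2408367.
|2408367 − 2408456| = 89.

89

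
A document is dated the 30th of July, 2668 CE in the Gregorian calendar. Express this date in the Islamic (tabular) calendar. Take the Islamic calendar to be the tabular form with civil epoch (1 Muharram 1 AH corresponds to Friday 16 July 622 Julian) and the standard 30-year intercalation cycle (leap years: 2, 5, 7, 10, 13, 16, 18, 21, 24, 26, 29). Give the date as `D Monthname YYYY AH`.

Both dates share Julian Day Number 2695738; in the tabular Islamic calendar that is 28 Shawwal 2109 AH.

28 Shawwal 2109 AH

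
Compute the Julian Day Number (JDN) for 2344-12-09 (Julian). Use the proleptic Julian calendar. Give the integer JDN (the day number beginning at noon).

Equivalently 25 December 2344 (Gregorian).
JDN 2299161 is 15 October 1582 CE (Gregorian); the target day is +278386 days from there, so JDN = 2577547.

2577547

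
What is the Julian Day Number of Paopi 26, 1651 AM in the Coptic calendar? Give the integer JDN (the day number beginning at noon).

2427747

Equivalently 5 November 1934 (Gregorian).
JDN 2451545 is 1 January 2000 CE (Gregorian); the target day is −23798 days from there, so JDN = 2427747.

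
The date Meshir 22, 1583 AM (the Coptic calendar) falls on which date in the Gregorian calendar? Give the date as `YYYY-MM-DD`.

1867-02-28

Julian Day Number of the source date = 2403026.
Converting JDN 2403026 to the Gregorian calendar gives 28 February 1867 CE.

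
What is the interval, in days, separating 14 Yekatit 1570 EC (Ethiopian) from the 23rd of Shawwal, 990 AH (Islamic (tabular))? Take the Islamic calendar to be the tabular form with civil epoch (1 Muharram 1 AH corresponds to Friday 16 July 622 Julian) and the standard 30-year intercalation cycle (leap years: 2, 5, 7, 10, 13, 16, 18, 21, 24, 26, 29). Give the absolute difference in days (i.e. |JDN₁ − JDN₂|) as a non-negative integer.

1736

First date → JDN 2297461; second date → JDN 2299197.
The interval is |2297461 − 2299197| = 1736 days.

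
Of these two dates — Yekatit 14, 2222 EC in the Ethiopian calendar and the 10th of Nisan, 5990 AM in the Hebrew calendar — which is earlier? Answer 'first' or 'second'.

Converting both to JDN: 2535604 vs 2535634; the smaller is the first.

first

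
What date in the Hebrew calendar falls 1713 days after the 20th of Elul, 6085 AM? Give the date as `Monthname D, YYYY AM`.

JDN of the 20th of Elul, 6085 AM = 2570491.
2570491 + 1713 = 2572204.
JDN 2572204 in the Hebrew calendar is Iyar 20, 6090 AM.

Iyar 20, 6090 AM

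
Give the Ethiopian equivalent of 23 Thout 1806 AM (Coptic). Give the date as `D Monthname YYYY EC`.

23 Meskerem 2082 EC

The source date corresponds to 3 October 2089 in the Gregorian calendar (JDN 2484328).
That day falls on 23 Meskerem 2082 EC in the Ethiopian calendar.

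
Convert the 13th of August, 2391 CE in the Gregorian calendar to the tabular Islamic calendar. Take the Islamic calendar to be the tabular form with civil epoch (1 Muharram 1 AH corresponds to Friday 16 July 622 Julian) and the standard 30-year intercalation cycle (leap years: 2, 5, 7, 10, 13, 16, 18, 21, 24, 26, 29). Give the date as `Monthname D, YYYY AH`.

Jumada al-Awwal 12, 1824 AH

Both dates share Julian Day Number 2594579; in the tabular Islamic calendar that is 12 Jumada al-Awwal 1824 AH.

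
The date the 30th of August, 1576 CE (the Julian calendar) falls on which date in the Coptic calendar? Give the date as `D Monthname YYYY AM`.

Both dates share Julian Day Number 2296934; in the Coptic calendar that is 2 Thout 1293 AM.

2 Thout 1293 AM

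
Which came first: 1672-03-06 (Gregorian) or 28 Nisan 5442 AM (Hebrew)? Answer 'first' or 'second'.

Converting both to JDN: 2331811 vs 2335524; the smaller is the first.

first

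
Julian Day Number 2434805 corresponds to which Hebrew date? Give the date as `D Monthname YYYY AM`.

28 Adar I 5714 AM

JDN 2434805 is 3 March 1954 in the Gregorian calendar.
In the Hebrew calendar that day is 28 Adar I 5714 AM.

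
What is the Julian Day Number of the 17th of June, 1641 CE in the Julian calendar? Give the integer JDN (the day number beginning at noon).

In the Gregorian calendar the same day is 27 June 1641.
JDN 2400001 is 17 November 1858 CE (Gregorian), MJD 0; the target day is −79400 days from there, so JDN = 2320601.

2320601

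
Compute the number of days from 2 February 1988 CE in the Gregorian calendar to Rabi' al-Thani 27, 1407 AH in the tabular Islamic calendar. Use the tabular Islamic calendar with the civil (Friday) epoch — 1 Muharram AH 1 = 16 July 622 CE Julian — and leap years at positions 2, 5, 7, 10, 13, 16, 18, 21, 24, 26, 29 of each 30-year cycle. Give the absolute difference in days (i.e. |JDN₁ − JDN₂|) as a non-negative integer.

399

First date → JDN 2447194; second date → JDN 2446795.
The interval is |2447194 − 2446795| = 399 days.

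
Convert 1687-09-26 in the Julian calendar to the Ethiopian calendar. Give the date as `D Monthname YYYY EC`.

28 Meskerem 1680 EC

Julian Day Number of the source date = 2337503.
Converting JDN 2337503 to the Ethiopian calendar gives 28 Meskerem 1680 EC.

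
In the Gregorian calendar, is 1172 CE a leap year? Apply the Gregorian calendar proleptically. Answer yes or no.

yes

1172 is divisible by 4 and not by 100, so it is a leap year.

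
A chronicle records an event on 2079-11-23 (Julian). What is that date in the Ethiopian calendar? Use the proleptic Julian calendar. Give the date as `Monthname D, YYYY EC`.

The source date corresponds to 6 December 2079 in the Gregorian calendar (JDN 2480739).
That day falls on 26 Hidar 2072 EC in the Ethiopian calendar.

Hidar 26, 2072 EC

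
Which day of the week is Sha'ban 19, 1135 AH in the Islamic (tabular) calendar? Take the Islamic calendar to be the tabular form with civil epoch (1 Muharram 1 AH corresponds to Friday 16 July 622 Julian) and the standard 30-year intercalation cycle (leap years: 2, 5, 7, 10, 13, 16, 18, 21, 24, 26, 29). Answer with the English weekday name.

In the Gregorian calendar this is 25 May 1723 (JDN 2350517).
JDN 2350517 mod 7 = 1, and JDN 0 was a Monday, so this is a Tuesday.

Tuesday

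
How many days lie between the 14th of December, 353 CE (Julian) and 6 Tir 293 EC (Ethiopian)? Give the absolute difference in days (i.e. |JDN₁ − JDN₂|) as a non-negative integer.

JDN of the first date = 1850339.
JDN of the second date = 1830999.
|1830999 − 1850339| = 19340.

19340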